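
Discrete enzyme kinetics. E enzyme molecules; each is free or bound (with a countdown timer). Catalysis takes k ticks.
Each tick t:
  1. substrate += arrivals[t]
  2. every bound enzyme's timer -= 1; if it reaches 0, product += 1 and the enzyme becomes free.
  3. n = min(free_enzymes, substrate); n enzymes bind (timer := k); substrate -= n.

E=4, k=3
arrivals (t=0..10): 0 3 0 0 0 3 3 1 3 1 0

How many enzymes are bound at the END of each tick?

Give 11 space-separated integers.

Answer: 0 3 3 3 0 3 4 4 4 4 4

Derivation:
t=0: arr=0 -> substrate=0 bound=0 product=0
t=1: arr=3 -> substrate=0 bound=3 product=0
t=2: arr=0 -> substrate=0 bound=3 product=0
t=3: arr=0 -> substrate=0 bound=3 product=0
t=4: arr=0 -> substrate=0 bound=0 product=3
t=5: arr=3 -> substrate=0 bound=3 product=3
t=6: arr=3 -> substrate=2 bound=4 product=3
t=7: arr=1 -> substrate=3 bound=4 product=3
t=8: arr=3 -> substrate=3 bound=4 product=6
t=9: arr=1 -> substrate=3 bound=4 product=7
t=10: arr=0 -> substrate=3 bound=4 product=7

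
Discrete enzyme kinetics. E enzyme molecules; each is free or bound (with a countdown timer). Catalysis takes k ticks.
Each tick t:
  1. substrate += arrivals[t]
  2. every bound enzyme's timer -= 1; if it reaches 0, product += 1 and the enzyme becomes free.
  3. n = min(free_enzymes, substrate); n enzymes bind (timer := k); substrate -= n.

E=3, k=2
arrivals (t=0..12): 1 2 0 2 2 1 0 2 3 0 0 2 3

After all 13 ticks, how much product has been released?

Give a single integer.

Answer: 13

Derivation:
t=0: arr=1 -> substrate=0 bound=1 product=0
t=1: arr=2 -> substrate=0 bound=3 product=0
t=2: arr=0 -> substrate=0 bound=2 product=1
t=3: arr=2 -> substrate=0 bound=2 product=3
t=4: arr=2 -> substrate=1 bound=3 product=3
t=5: arr=1 -> substrate=0 bound=3 product=5
t=6: arr=0 -> substrate=0 bound=2 product=6
t=7: arr=2 -> substrate=0 bound=2 product=8
t=8: arr=3 -> substrate=2 bound=3 product=8
t=9: arr=0 -> substrate=0 bound=3 product=10
t=10: arr=0 -> substrate=0 bound=2 product=11
t=11: arr=2 -> substrate=0 bound=2 product=13
t=12: arr=3 -> substrate=2 bound=3 product=13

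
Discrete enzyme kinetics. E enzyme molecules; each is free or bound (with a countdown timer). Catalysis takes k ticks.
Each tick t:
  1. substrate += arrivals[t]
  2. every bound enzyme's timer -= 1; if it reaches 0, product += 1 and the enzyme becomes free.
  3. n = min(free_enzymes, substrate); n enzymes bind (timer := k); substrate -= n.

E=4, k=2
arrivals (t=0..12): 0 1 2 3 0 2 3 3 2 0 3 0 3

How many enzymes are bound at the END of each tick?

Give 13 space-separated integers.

t=0: arr=0 -> substrate=0 bound=0 product=0
t=1: arr=1 -> substrate=0 bound=1 product=0
t=2: arr=2 -> substrate=0 bound=3 product=0
t=3: arr=3 -> substrate=1 bound=4 product=1
t=4: arr=0 -> substrate=0 bound=3 product=3
t=5: arr=2 -> substrate=0 bound=3 product=5
t=6: arr=3 -> substrate=1 bound=4 product=6
t=7: arr=3 -> substrate=2 bound=4 product=8
t=8: arr=2 -> substrate=2 bound=4 product=10
t=9: arr=0 -> substrate=0 bound=4 product=12
t=10: arr=3 -> substrate=1 bound=4 product=14
t=11: arr=0 -> substrate=0 bound=3 product=16
t=12: arr=3 -> substrate=0 bound=4 product=18

Answer: 0 1 3 4 3 3 4 4 4 4 4 3 4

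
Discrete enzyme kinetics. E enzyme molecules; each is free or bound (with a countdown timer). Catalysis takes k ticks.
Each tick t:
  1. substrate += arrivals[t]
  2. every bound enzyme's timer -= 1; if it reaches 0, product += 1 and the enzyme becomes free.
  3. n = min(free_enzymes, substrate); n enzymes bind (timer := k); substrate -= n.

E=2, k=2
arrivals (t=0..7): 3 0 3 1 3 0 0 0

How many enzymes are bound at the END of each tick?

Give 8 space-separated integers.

t=0: arr=3 -> substrate=1 bound=2 product=0
t=1: arr=0 -> substrate=1 bound=2 product=0
t=2: arr=3 -> substrate=2 bound=2 product=2
t=3: arr=1 -> substrate=3 bound=2 product=2
t=4: arr=3 -> substrate=4 bound=2 product=4
t=5: arr=0 -> substrate=4 bound=2 product=4
t=6: arr=0 -> substrate=2 bound=2 product=6
t=7: arr=0 -> substrate=2 bound=2 product=6

Answer: 2 2 2 2 2 2 2 2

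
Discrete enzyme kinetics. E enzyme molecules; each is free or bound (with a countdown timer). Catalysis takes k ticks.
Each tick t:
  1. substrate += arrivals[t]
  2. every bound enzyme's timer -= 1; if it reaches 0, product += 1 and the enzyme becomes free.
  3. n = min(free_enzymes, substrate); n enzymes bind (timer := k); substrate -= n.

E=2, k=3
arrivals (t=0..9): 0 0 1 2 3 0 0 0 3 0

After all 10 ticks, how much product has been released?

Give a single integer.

t=0: arr=0 -> substrate=0 bound=0 product=0
t=1: arr=0 -> substrate=0 bound=0 product=0
t=2: arr=1 -> substrate=0 bound=1 product=0
t=3: arr=2 -> substrate=1 bound=2 product=0
t=4: arr=3 -> substrate=4 bound=2 product=0
t=5: arr=0 -> substrate=3 bound=2 product=1
t=6: arr=0 -> substrate=2 bound=2 product=2
t=7: arr=0 -> substrate=2 bound=2 product=2
t=8: arr=3 -> substrate=4 bound=2 product=3
t=9: arr=0 -> substrate=3 bound=2 product=4

Answer: 4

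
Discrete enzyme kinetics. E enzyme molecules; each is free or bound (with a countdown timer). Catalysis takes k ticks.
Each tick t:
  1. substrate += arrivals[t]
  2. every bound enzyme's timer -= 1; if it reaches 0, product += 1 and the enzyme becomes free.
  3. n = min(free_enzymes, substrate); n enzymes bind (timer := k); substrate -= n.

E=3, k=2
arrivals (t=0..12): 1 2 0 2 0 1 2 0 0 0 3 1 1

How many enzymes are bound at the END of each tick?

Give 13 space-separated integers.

Answer: 1 3 2 2 2 1 3 2 0 0 3 3 2

Derivation:
t=0: arr=1 -> substrate=0 bound=1 product=0
t=1: arr=2 -> substrate=0 bound=3 product=0
t=2: arr=0 -> substrate=0 bound=2 product=1
t=3: arr=2 -> substrate=0 bound=2 product=3
t=4: arr=0 -> substrate=0 bound=2 product=3
t=5: arr=1 -> substrate=0 bound=1 product=5
t=6: arr=2 -> substrate=0 bound=3 product=5
t=7: arr=0 -> substrate=0 bound=2 product=6
t=8: arr=0 -> substrate=0 bound=0 product=8
t=9: arr=0 -> substrate=0 bound=0 product=8
t=10: arr=3 -> substrate=0 bound=3 product=8
t=11: arr=1 -> substrate=1 bound=3 product=8
t=12: arr=1 -> substrate=0 bound=2 product=11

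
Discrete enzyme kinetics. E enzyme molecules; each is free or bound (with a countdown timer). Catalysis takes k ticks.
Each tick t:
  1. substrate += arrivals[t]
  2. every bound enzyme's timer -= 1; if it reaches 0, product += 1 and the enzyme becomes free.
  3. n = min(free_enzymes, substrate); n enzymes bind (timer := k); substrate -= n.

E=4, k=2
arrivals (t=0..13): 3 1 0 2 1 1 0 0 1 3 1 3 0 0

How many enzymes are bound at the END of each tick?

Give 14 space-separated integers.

Answer: 3 4 1 2 3 2 1 0 1 4 4 4 3 0

Derivation:
t=0: arr=3 -> substrate=0 bound=3 product=0
t=1: arr=1 -> substrate=0 bound=4 product=0
t=2: arr=0 -> substrate=0 bound=1 product=3
t=3: arr=2 -> substrate=0 bound=2 product=4
t=4: arr=1 -> substrate=0 bound=3 product=4
t=5: arr=1 -> substrate=0 bound=2 product=6
t=6: arr=0 -> substrate=0 bound=1 product=7
t=7: arr=0 -> substrate=0 bound=0 product=8
t=8: arr=1 -> substrate=0 bound=1 product=8
t=9: arr=3 -> substrate=0 bound=4 product=8
t=10: arr=1 -> substrate=0 bound=4 product=9
t=11: arr=3 -> substrate=0 bound=4 product=12
t=12: arr=0 -> substrate=0 bound=3 product=13
t=13: arr=0 -> substrate=0 bound=0 product=16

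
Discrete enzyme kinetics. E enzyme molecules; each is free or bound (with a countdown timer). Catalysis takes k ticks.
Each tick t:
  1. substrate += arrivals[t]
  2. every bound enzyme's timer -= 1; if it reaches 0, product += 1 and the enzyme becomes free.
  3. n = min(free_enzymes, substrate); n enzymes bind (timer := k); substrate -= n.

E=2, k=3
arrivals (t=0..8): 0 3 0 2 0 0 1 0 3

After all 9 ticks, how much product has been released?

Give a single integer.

t=0: arr=0 -> substrate=0 bound=0 product=0
t=1: arr=3 -> substrate=1 bound=2 product=0
t=2: arr=0 -> substrate=1 bound=2 product=0
t=3: arr=2 -> substrate=3 bound=2 product=0
t=4: arr=0 -> substrate=1 bound=2 product=2
t=5: arr=0 -> substrate=1 bound=2 product=2
t=6: arr=1 -> substrate=2 bound=2 product=2
t=7: arr=0 -> substrate=0 bound=2 product=4
t=8: arr=3 -> substrate=3 bound=2 product=4

Answer: 4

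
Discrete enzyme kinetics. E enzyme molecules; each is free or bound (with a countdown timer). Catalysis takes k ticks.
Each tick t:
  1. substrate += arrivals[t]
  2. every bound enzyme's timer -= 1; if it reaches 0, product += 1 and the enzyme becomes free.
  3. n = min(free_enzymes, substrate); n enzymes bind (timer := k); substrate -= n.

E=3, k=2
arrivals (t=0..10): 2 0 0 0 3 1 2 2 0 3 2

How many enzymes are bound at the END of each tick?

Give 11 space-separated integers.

t=0: arr=2 -> substrate=0 bound=2 product=0
t=1: arr=0 -> substrate=0 bound=2 product=0
t=2: arr=0 -> substrate=0 bound=0 product=2
t=3: arr=0 -> substrate=0 bound=0 product=2
t=4: arr=3 -> substrate=0 bound=3 product=2
t=5: arr=1 -> substrate=1 bound=3 product=2
t=6: arr=2 -> substrate=0 bound=3 product=5
t=7: arr=2 -> substrate=2 bound=3 product=5
t=8: arr=0 -> substrate=0 bound=2 product=8
t=9: arr=3 -> substrate=2 bound=3 product=8
t=10: arr=2 -> substrate=2 bound=3 product=10

Answer: 2 2 0 0 3 3 3 3 2 3 3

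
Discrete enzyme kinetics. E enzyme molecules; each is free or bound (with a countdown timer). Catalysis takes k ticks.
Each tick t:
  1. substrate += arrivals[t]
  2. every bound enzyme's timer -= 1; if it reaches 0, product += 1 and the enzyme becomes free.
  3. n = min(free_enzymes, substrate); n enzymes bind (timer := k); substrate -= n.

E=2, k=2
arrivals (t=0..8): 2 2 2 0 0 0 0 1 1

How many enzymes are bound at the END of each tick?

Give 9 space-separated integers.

Answer: 2 2 2 2 2 2 0 1 2

Derivation:
t=0: arr=2 -> substrate=0 bound=2 product=0
t=1: arr=2 -> substrate=2 bound=2 product=0
t=2: arr=2 -> substrate=2 bound=2 product=2
t=3: arr=0 -> substrate=2 bound=2 product=2
t=4: arr=0 -> substrate=0 bound=2 product=4
t=5: arr=0 -> substrate=0 bound=2 product=4
t=6: arr=0 -> substrate=0 bound=0 product=6
t=7: arr=1 -> substrate=0 bound=1 product=6
t=8: arr=1 -> substrate=0 bound=2 product=6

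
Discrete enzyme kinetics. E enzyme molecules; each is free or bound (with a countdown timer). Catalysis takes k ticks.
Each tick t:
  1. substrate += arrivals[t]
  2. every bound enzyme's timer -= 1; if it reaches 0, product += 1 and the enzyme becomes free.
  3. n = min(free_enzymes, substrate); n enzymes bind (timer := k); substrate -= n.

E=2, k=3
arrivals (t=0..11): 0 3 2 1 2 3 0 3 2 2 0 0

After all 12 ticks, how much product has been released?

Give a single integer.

t=0: arr=0 -> substrate=0 bound=0 product=0
t=1: arr=3 -> substrate=1 bound=2 product=0
t=2: arr=2 -> substrate=3 bound=2 product=0
t=3: arr=1 -> substrate=4 bound=2 product=0
t=4: arr=2 -> substrate=4 bound=2 product=2
t=5: arr=3 -> substrate=7 bound=2 product=2
t=6: arr=0 -> substrate=7 bound=2 product=2
t=7: arr=3 -> substrate=8 bound=2 product=4
t=8: arr=2 -> substrate=10 bound=2 product=4
t=9: arr=2 -> substrate=12 bound=2 product=4
t=10: arr=0 -> substrate=10 bound=2 product=6
t=11: arr=0 -> substrate=10 bound=2 product=6

Answer: 6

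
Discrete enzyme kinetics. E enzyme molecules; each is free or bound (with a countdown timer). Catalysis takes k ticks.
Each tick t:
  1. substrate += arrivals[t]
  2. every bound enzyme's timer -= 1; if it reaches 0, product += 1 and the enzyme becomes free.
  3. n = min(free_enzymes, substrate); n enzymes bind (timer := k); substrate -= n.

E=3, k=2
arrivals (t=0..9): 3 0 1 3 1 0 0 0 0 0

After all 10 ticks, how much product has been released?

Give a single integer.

t=0: arr=3 -> substrate=0 bound=3 product=0
t=1: arr=0 -> substrate=0 bound=3 product=0
t=2: arr=1 -> substrate=0 bound=1 product=3
t=3: arr=3 -> substrate=1 bound=3 product=3
t=4: arr=1 -> substrate=1 bound=3 product=4
t=5: arr=0 -> substrate=0 bound=2 product=6
t=6: arr=0 -> substrate=0 bound=1 product=7
t=7: arr=0 -> substrate=0 bound=0 product=8
t=8: arr=0 -> substrate=0 bound=0 product=8
t=9: arr=0 -> substrate=0 bound=0 product=8

Answer: 8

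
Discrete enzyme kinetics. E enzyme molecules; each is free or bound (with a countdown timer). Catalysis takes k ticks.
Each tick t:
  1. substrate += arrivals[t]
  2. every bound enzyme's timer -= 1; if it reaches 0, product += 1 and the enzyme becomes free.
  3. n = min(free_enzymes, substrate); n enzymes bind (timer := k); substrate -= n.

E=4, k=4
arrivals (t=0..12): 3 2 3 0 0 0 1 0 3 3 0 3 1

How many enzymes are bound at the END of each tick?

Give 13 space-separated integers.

t=0: arr=3 -> substrate=0 bound=3 product=0
t=1: arr=2 -> substrate=1 bound=4 product=0
t=2: arr=3 -> substrate=4 bound=4 product=0
t=3: arr=0 -> substrate=4 bound=4 product=0
t=4: arr=0 -> substrate=1 bound=4 product=3
t=5: arr=0 -> substrate=0 bound=4 product=4
t=6: arr=1 -> substrate=1 bound=4 product=4
t=7: arr=0 -> substrate=1 bound=4 product=4
t=8: arr=3 -> substrate=1 bound=4 product=7
t=9: arr=3 -> substrate=3 bound=4 product=8
t=10: arr=0 -> substrate=3 bound=4 product=8
t=11: arr=3 -> substrate=6 bound=4 product=8
t=12: arr=1 -> substrate=4 bound=4 product=11

Answer: 3 4 4 4 4 4 4 4 4 4 4 4 4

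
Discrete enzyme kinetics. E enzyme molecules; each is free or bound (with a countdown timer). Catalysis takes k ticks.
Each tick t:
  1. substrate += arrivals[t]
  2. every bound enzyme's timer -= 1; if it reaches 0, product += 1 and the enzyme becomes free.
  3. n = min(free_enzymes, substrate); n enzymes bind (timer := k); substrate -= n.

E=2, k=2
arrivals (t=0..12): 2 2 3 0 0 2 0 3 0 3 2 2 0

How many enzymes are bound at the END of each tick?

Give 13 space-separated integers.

t=0: arr=2 -> substrate=0 bound=2 product=0
t=1: arr=2 -> substrate=2 bound=2 product=0
t=2: arr=3 -> substrate=3 bound=2 product=2
t=3: arr=0 -> substrate=3 bound=2 product=2
t=4: arr=0 -> substrate=1 bound=2 product=4
t=5: arr=2 -> substrate=3 bound=2 product=4
t=6: arr=0 -> substrate=1 bound=2 product=6
t=7: arr=3 -> substrate=4 bound=2 product=6
t=8: arr=0 -> substrate=2 bound=2 product=8
t=9: arr=3 -> substrate=5 bound=2 product=8
t=10: arr=2 -> substrate=5 bound=2 product=10
t=11: arr=2 -> substrate=7 bound=2 product=10
t=12: arr=0 -> substrate=5 bound=2 product=12

Answer: 2 2 2 2 2 2 2 2 2 2 2 2 2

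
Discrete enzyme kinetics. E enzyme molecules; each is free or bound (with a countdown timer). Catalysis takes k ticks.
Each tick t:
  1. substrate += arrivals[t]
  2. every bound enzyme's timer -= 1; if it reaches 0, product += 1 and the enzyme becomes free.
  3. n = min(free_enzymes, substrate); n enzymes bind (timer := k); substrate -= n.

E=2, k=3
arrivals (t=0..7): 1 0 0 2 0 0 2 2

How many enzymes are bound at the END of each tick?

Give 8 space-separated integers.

t=0: arr=1 -> substrate=0 bound=1 product=0
t=1: arr=0 -> substrate=0 bound=1 product=0
t=2: arr=0 -> substrate=0 bound=1 product=0
t=3: arr=2 -> substrate=0 bound=2 product=1
t=4: arr=0 -> substrate=0 bound=2 product=1
t=5: arr=0 -> substrate=0 bound=2 product=1
t=6: arr=2 -> substrate=0 bound=2 product=3
t=7: arr=2 -> substrate=2 bound=2 product=3

Answer: 1 1 1 2 2 2 2 2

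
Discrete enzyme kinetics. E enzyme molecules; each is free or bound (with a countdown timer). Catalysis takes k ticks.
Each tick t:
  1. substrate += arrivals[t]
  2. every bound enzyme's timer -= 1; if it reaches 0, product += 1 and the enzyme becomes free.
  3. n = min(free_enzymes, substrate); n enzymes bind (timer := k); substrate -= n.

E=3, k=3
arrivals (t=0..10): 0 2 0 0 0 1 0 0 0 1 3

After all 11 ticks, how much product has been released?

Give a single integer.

t=0: arr=0 -> substrate=0 bound=0 product=0
t=1: arr=2 -> substrate=0 bound=2 product=0
t=2: arr=0 -> substrate=0 bound=2 product=0
t=3: arr=0 -> substrate=0 bound=2 product=0
t=4: arr=0 -> substrate=0 bound=0 product=2
t=5: arr=1 -> substrate=0 bound=1 product=2
t=6: arr=0 -> substrate=0 bound=1 product=2
t=7: arr=0 -> substrate=0 bound=1 product=2
t=8: arr=0 -> substrate=0 bound=0 product=3
t=9: arr=1 -> substrate=0 bound=1 product=3
t=10: arr=3 -> substrate=1 bound=3 product=3

Answer: 3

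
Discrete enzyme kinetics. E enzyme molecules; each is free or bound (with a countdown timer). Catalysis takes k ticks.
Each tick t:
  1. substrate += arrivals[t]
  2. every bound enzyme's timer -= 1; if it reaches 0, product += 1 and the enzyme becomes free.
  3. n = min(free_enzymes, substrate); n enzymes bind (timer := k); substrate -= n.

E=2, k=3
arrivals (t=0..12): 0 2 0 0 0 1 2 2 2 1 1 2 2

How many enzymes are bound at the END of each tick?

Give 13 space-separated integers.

t=0: arr=0 -> substrate=0 bound=0 product=0
t=1: arr=2 -> substrate=0 bound=2 product=0
t=2: arr=0 -> substrate=0 bound=2 product=0
t=3: arr=0 -> substrate=0 bound=2 product=0
t=4: arr=0 -> substrate=0 bound=0 product=2
t=5: arr=1 -> substrate=0 bound=1 product=2
t=6: arr=2 -> substrate=1 bound=2 product=2
t=7: arr=2 -> substrate=3 bound=2 product=2
t=8: arr=2 -> substrate=4 bound=2 product=3
t=9: arr=1 -> substrate=4 bound=2 product=4
t=10: arr=1 -> substrate=5 bound=2 product=4
t=11: arr=2 -> substrate=6 bound=2 product=5
t=12: arr=2 -> substrate=7 bound=2 product=6

Answer: 0 2 2 2 0 1 2 2 2 2 2 2 2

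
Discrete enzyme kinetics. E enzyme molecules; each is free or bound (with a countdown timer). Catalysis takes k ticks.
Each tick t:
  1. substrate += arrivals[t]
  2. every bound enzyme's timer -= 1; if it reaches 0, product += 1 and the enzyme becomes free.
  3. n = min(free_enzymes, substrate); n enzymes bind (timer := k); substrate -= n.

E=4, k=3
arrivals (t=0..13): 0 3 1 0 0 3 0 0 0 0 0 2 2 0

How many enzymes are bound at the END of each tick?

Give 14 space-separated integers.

Answer: 0 3 4 4 1 3 3 3 0 0 0 2 4 4

Derivation:
t=0: arr=0 -> substrate=0 bound=0 product=0
t=1: arr=3 -> substrate=0 bound=3 product=0
t=2: arr=1 -> substrate=0 bound=4 product=0
t=3: arr=0 -> substrate=0 bound=4 product=0
t=4: arr=0 -> substrate=0 bound=1 product=3
t=5: arr=3 -> substrate=0 bound=3 product=4
t=6: arr=0 -> substrate=0 bound=3 product=4
t=7: arr=0 -> substrate=0 bound=3 product=4
t=8: arr=0 -> substrate=0 bound=0 product=7
t=9: arr=0 -> substrate=0 bound=0 product=7
t=10: arr=0 -> substrate=0 bound=0 product=7
t=11: arr=2 -> substrate=0 bound=2 product=7
t=12: arr=2 -> substrate=0 bound=4 product=7
t=13: arr=0 -> substrate=0 bound=4 product=7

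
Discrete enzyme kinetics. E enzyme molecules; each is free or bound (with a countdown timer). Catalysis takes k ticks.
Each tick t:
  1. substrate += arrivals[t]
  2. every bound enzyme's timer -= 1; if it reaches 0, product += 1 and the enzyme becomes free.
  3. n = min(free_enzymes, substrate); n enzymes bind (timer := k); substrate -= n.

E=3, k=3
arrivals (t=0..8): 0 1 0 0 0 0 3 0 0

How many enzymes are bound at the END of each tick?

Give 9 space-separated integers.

t=0: arr=0 -> substrate=0 bound=0 product=0
t=1: arr=1 -> substrate=0 bound=1 product=0
t=2: arr=0 -> substrate=0 bound=1 product=0
t=3: arr=0 -> substrate=0 bound=1 product=0
t=4: arr=0 -> substrate=0 bound=0 product=1
t=5: arr=0 -> substrate=0 bound=0 product=1
t=6: arr=3 -> substrate=0 bound=3 product=1
t=7: arr=0 -> substrate=0 bound=3 product=1
t=8: arr=0 -> substrate=0 bound=3 product=1

Answer: 0 1 1 1 0 0 3 3 3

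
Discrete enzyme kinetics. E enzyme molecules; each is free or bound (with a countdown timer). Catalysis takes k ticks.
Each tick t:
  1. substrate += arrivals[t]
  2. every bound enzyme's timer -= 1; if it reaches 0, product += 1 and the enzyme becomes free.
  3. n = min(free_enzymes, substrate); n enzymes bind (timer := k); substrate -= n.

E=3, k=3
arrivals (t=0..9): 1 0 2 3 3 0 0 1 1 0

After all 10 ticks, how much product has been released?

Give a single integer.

t=0: arr=1 -> substrate=0 bound=1 product=0
t=1: arr=0 -> substrate=0 bound=1 product=0
t=2: arr=2 -> substrate=0 bound=3 product=0
t=3: arr=3 -> substrate=2 bound=3 product=1
t=4: arr=3 -> substrate=5 bound=3 product=1
t=5: arr=0 -> substrate=3 bound=3 product=3
t=6: arr=0 -> substrate=2 bound=3 product=4
t=7: arr=1 -> substrate=3 bound=3 product=4
t=8: arr=1 -> substrate=2 bound=3 product=6
t=9: arr=0 -> substrate=1 bound=3 product=7

Answer: 7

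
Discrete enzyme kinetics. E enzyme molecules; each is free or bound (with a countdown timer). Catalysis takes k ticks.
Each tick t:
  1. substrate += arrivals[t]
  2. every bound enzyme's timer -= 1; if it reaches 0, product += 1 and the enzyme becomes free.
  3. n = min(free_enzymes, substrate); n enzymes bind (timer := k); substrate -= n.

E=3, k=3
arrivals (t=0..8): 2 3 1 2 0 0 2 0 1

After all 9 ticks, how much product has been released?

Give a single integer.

Answer: 6

Derivation:
t=0: arr=2 -> substrate=0 bound=2 product=0
t=1: arr=3 -> substrate=2 bound=3 product=0
t=2: arr=1 -> substrate=3 bound=3 product=0
t=3: arr=2 -> substrate=3 bound=3 product=2
t=4: arr=0 -> substrate=2 bound=3 product=3
t=5: arr=0 -> substrate=2 bound=3 product=3
t=6: arr=2 -> substrate=2 bound=3 product=5
t=7: arr=0 -> substrate=1 bound=3 product=6
t=8: arr=1 -> substrate=2 bound=3 product=6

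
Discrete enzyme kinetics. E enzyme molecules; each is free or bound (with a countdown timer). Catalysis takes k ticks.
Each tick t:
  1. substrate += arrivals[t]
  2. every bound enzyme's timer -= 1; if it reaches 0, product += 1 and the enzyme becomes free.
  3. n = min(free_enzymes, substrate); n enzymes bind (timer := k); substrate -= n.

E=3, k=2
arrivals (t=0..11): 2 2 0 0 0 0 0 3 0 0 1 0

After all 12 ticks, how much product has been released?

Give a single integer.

Answer: 7

Derivation:
t=0: arr=2 -> substrate=0 bound=2 product=0
t=1: arr=2 -> substrate=1 bound=3 product=0
t=2: arr=0 -> substrate=0 bound=2 product=2
t=3: arr=0 -> substrate=0 bound=1 product=3
t=4: arr=0 -> substrate=0 bound=0 product=4
t=5: arr=0 -> substrate=0 bound=0 product=4
t=6: arr=0 -> substrate=0 bound=0 product=4
t=7: arr=3 -> substrate=0 bound=3 product=4
t=8: arr=0 -> substrate=0 bound=3 product=4
t=9: arr=0 -> substrate=0 bound=0 product=7
t=10: arr=1 -> substrate=0 bound=1 product=7
t=11: arr=0 -> substrate=0 bound=1 product=7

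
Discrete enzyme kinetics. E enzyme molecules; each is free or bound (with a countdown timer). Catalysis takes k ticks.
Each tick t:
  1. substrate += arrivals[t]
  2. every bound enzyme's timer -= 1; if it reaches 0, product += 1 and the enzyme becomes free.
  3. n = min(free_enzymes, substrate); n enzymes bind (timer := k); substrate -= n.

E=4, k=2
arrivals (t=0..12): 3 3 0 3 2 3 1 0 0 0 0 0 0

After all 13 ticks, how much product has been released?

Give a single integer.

t=0: arr=3 -> substrate=0 bound=3 product=0
t=1: arr=3 -> substrate=2 bound=4 product=0
t=2: arr=0 -> substrate=0 bound=3 product=3
t=3: arr=3 -> substrate=1 bound=4 product=4
t=4: arr=2 -> substrate=1 bound=4 product=6
t=5: arr=3 -> substrate=2 bound=4 product=8
t=6: arr=1 -> substrate=1 bound=4 product=10
t=7: arr=0 -> substrate=0 bound=3 product=12
t=8: arr=0 -> substrate=0 bound=1 product=14
t=9: arr=0 -> substrate=0 bound=0 product=15
t=10: arr=0 -> substrate=0 bound=0 product=15
t=11: arr=0 -> substrate=0 bound=0 product=15
t=12: arr=0 -> substrate=0 bound=0 product=15

Answer: 15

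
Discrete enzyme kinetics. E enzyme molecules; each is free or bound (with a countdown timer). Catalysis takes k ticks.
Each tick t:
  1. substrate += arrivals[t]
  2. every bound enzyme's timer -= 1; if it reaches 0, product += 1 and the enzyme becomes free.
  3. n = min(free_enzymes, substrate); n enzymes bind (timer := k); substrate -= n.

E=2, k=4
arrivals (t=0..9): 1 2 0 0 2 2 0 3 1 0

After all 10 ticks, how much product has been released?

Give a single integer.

t=0: arr=1 -> substrate=0 bound=1 product=0
t=1: arr=2 -> substrate=1 bound=2 product=0
t=2: arr=0 -> substrate=1 bound=2 product=0
t=3: arr=0 -> substrate=1 bound=2 product=0
t=4: arr=2 -> substrate=2 bound=2 product=1
t=5: arr=2 -> substrate=3 bound=2 product=2
t=6: arr=0 -> substrate=3 bound=2 product=2
t=7: arr=3 -> substrate=6 bound=2 product=2
t=8: arr=1 -> substrate=6 bound=2 product=3
t=9: arr=0 -> substrate=5 bound=2 product=4

Answer: 4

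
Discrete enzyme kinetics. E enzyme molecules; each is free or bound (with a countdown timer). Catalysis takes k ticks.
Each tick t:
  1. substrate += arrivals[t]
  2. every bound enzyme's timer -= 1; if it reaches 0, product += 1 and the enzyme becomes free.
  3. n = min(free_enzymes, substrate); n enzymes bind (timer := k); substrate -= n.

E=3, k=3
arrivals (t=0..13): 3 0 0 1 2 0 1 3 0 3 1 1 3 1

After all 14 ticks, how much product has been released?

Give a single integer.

Answer: 12

Derivation:
t=0: arr=3 -> substrate=0 bound=3 product=0
t=1: arr=0 -> substrate=0 bound=3 product=0
t=2: arr=0 -> substrate=0 bound=3 product=0
t=3: arr=1 -> substrate=0 bound=1 product=3
t=4: arr=2 -> substrate=0 bound=3 product=3
t=5: arr=0 -> substrate=0 bound=3 product=3
t=6: arr=1 -> substrate=0 bound=3 product=4
t=7: arr=3 -> substrate=1 bound=3 product=6
t=8: arr=0 -> substrate=1 bound=3 product=6
t=9: arr=3 -> substrate=3 bound=3 product=7
t=10: arr=1 -> substrate=2 bound=3 product=9
t=11: arr=1 -> substrate=3 bound=3 product=9
t=12: arr=3 -> substrate=5 bound=3 product=10
t=13: arr=1 -> substrate=4 bound=3 product=12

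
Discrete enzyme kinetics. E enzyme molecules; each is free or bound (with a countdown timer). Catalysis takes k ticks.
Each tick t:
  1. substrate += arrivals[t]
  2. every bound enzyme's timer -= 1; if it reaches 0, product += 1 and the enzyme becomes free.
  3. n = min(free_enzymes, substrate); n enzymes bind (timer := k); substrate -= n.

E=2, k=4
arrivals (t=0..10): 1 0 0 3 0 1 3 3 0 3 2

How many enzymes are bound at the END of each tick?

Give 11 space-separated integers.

t=0: arr=1 -> substrate=0 bound=1 product=0
t=1: arr=0 -> substrate=0 bound=1 product=0
t=2: arr=0 -> substrate=0 bound=1 product=0
t=3: arr=3 -> substrate=2 bound=2 product=0
t=4: arr=0 -> substrate=1 bound=2 product=1
t=5: arr=1 -> substrate=2 bound=2 product=1
t=6: arr=3 -> substrate=5 bound=2 product=1
t=7: arr=3 -> substrate=7 bound=2 product=2
t=8: arr=0 -> substrate=6 bound=2 product=3
t=9: arr=3 -> substrate=9 bound=2 product=3
t=10: arr=2 -> substrate=11 bound=2 product=3

Answer: 1 1 1 2 2 2 2 2 2 2 2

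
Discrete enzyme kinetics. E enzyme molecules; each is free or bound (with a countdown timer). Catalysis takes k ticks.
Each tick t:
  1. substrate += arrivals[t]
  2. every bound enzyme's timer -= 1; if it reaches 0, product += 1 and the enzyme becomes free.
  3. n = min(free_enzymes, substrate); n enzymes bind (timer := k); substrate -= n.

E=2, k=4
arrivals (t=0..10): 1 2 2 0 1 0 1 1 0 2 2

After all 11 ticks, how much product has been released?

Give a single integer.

t=0: arr=1 -> substrate=0 bound=1 product=0
t=1: arr=2 -> substrate=1 bound=2 product=0
t=2: arr=2 -> substrate=3 bound=2 product=0
t=3: arr=0 -> substrate=3 bound=2 product=0
t=4: arr=1 -> substrate=3 bound=2 product=1
t=5: arr=0 -> substrate=2 bound=2 product=2
t=6: arr=1 -> substrate=3 bound=2 product=2
t=7: arr=1 -> substrate=4 bound=2 product=2
t=8: arr=0 -> substrate=3 bound=2 product=3
t=9: arr=2 -> substrate=4 bound=2 product=4
t=10: arr=2 -> substrate=6 bound=2 product=4

Answer: 4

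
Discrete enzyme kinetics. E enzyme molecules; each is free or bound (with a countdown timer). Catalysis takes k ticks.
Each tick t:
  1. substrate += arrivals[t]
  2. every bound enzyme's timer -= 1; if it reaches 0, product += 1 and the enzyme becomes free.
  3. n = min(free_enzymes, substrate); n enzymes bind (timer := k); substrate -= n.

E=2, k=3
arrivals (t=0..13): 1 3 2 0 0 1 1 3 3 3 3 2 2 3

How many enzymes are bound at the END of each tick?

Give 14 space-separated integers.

Answer: 1 2 2 2 2 2 2 2 2 2 2 2 2 2

Derivation:
t=0: arr=1 -> substrate=0 bound=1 product=0
t=1: arr=3 -> substrate=2 bound=2 product=0
t=2: arr=2 -> substrate=4 bound=2 product=0
t=3: arr=0 -> substrate=3 bound=2 product=1
t=4: arr=0 -> substrate=2 bound=2 product=2
t=5: arr=1 -> substrate=3 bound=2 product=2
t=6: arr=1 -> substrate=3 bound=2 product=3
t=7: arr=3 -> substrate=5 bound=2 product=4
t=8: arr=3 -> substrate=8 bound=2 product=4
t=9: arr=3 -> substrate=10 bound=2 product=5
t=10: arr=3 -> substrate=12 bound=2 product=6
t=11: arr=2 -> substrate=14 bound=2 product=6
t=12: arr=2 -> substrate=15 bound=2 product=7
t=13: arr=3 -> substrate=17 bound=2 product=8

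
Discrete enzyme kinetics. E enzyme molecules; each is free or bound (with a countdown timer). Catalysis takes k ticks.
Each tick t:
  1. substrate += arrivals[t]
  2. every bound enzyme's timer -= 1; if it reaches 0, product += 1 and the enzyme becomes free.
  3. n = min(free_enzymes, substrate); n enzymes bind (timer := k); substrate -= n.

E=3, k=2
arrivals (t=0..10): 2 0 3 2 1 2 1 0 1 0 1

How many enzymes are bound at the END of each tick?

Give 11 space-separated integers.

Answer: 2 2 3 3 3 3 3 3 1 1 1

Derivation:
t=0: arr=2 -> substrate=0 bound=2 product=0
t=1: arr=0 -> substrate=0 bound=2 product=0
t=2: arr=3 -> substrate=0 bound=3 product=2
t=3: arr=2 -> substrate=2 bound=3 product=2
t=4: arr=1 -> substrate=0 bound=3 product=5
t=5: arr=2 -> substrate=2 bound=3 product=5
t=6: arr=1 -> substrate=0 bound=3 product=8
t=7: arr=0 -> substrate=0 bound=3 product=8
t=8: arr=1 -> substrate=0 bound=1 product=11
t=9: arr=0 -> substrate=0 bound=1 product=11
t=10: arr=1 -> substrate=0 bound=1 product=12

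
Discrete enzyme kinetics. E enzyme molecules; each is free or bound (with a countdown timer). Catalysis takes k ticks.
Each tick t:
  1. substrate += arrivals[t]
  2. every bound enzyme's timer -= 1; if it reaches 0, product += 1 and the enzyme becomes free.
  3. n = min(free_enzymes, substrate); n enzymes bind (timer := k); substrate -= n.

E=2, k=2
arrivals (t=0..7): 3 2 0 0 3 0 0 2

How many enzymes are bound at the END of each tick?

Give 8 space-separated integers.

Answer: 2 2 2 2 2 2 2 2

Derivation:
t=0: arr=3 -> substrate=1 bound=2 product=0
t=1: arr=2 -> substrate=3 bound=2 product=0
t=2: arr=0 -> substrate=1 bound=2 product=2
t=3: arr=0 -> substrate=1 bound=2 product=2
t=4: arr=3 -> substrate=2 bound=2 product=4
t=5: arr=0 -> substrate=2 bound=2 product=4
t=6: arr=0 -> substrate=0 bound=2 product=6
t=7: arr=2 -> substrate=2 bound=2 product=6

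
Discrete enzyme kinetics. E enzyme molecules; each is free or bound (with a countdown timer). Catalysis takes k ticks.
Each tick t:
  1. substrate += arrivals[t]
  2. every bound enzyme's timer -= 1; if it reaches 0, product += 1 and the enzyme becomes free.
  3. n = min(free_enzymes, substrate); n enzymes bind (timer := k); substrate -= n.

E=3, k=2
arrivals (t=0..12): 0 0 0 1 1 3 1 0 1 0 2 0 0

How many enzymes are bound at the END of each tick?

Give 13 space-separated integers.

Answer: 0 0 0 1 2 3 3 2 2 1 2 2 0

Derivation:
t=0: arr=0 -> substrate=0 bound=0 product=0
t=1: arr=0 -> substrate=0 bound=0 product=0
t=2: arr=0 -> substrate=0 bound=0 product=0
t=3: arr=1 -> substrate=0 bound=1 product=0
t=4: arr=1 -> substrate=0 bound=2 product=0
t=5: arr=3 -> substrate=1 bound=3 product=1
t=6: arr=1 -> substrate=1 bound=3 product=2
t=7: arr=0 -> substrate=0 bound=2 product=4
t=8: arr=1 -> substrate=0 bound=2 product=5
t=9: arr=0 -> substrate=0 bound=1 product=6
t=10: arr=2 -> substrate=0 bound=2 product=7
t=11: arr=0 -> substrate=0 bound=2 product=7
t=12: arr=0 -> substrate=0 bound=0 product=9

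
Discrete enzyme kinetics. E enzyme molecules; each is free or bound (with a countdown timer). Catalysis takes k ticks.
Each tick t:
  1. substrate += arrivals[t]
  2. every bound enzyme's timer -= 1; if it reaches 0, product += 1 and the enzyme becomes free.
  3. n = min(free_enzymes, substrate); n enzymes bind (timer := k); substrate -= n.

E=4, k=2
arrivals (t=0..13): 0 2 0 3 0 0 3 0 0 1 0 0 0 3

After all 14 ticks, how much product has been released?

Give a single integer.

Answer: 9

Derivation:
t=0: arr=0 -> substrate=0 bound=0 product=0
t=1: arr=2 -> substrate=0 bound=2 product=0
t=2: arr=0 -> substrate=0 bound=2 product=0
t=3: arr=3 -> substrate=0 bound=3 product=2
t=4: arr=0 -> substrate=0 bound=3 product=2
t=5: arr=0 -> substrate=0 bound=0 product=5
t=6: arr=3 -> substrate=0 bound=3 product=5
t=7: arr=0 -> substrate=0 bound=3 product=5
t=8: arr=0 -> substrate=0 bound=0 product=8
t=9: arr=1 -> substrate=0 bound=1 product=8
t=10: arr=0 -> substrate=0 bound=1 product=8
t=11: arr=0 -> substrate=0 bound=0 product=9
t=12: arr=0 -> substrate=0 bound=0 product=9
t=13: arr=3 -> substrate=0 bound=3 product=9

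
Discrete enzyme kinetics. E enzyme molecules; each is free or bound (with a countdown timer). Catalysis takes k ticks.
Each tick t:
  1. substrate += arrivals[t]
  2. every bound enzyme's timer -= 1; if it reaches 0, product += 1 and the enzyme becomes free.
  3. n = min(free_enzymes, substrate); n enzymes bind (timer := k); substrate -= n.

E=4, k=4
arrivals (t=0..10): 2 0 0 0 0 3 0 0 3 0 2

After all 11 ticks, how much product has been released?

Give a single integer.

Answer: 5

Derivation:
t=0: arr=2 -> substrate=0 bound=2 product=0
t=1: arr=0 -> substrate=0 bound=2 product=0
t=2: arr=0 -> substrate=0 bound=2 product=0
t=3: arr=0 -> substrate=0 bound=2 product=0
t=4: arr=0 -> substrate=0 bound=0 product=2
t=5: arr=3 -> substrate=0 bound=3 product=2
t=6: arr=0 -> substrate=0 bound=3 product=2
t=7: arr=0 -> substrate=0 bound=3 product=2
t=8: arr=3 -> substrate=2 bound=4 product=2
t=9: arr=0 -> substrate=0 bound=3 product=5
t=10: arr=2 -> substrate=1 bound=4 product=5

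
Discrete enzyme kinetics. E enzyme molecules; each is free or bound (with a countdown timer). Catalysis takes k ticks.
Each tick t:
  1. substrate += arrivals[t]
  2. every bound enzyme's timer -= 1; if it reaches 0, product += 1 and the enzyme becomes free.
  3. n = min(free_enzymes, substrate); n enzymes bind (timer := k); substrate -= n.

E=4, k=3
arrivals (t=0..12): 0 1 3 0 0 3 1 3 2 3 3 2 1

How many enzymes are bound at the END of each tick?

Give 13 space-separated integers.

Answer: 0 1 4 4 3 3 4 4 4 4 4 4 4

Derivation:
t=0: arr=0 -> substrate=0 bound=0 product=0
t=1: arr=1 -> substrate=0 bound=1 product=0
t=2: arr=3 -> substrate=0 bound=4 product=0
t=3: arr=0 -> substrate=0 bound=4 product=0
t=4: arr=0 -> substrate=0 bound=3 product=1
t=5: arr=3 -> substrate=0 bound=3 product=4
t=6: arr=1 -> substrate=0 bound=4 product=4
t=7: arr=3 -> substrate=3 bound=4 product=4
t=8: arr=2 -> substrate=2 bound=4 product=7
t=9: arr=3 -> substrate=4 bound=4 product=8
t=10: arr=3 -> substrate=7 bound=4 product=8
t=11: arr=2 -> substrate=6 bound=4 product=11
t=12: arr=1 -> substrate=6 bound=4 product=12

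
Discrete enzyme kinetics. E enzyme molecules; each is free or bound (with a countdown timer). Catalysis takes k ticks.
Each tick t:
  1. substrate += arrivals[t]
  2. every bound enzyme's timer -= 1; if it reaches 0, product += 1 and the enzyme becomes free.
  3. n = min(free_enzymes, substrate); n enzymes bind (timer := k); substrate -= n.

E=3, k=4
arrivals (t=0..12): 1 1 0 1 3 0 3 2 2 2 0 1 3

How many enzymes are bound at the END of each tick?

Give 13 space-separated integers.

Answer: 1 2 2 3 3 3 3 3 3 3 3 3 3

Derivation:
t=0: arr=1 -> substrate=0 bound=1 product=0
t=1: arr=1 -> substrate=0 bound=2 product=0
t=2: arr=0 -> substrate=0 bound=2 product=0
t=3: arr=1 -> substrate=0 bound=3 product=0
t=4: arr=3 -> substrate=2 bound=3 product=1
t=5: arr=0 -> substrate=1 bound=3 product=2
t=6: arr=3 -> substrate=4 bound=3 product=2
t=7: arr=2 -> substrate=5 bound=3 product=3
t=8: arr=2 -> substrate=6 bound=3 product=4
t=9: arr=2 -> substrate=7 bound=3 product=5
t=10: arr=0 -> substrate=7 bound=3 product=5
t=11: arr=1 -> substrate=7 bound=3 product=6
t=12: arr=3 -> substrate=9 bound=3 product=7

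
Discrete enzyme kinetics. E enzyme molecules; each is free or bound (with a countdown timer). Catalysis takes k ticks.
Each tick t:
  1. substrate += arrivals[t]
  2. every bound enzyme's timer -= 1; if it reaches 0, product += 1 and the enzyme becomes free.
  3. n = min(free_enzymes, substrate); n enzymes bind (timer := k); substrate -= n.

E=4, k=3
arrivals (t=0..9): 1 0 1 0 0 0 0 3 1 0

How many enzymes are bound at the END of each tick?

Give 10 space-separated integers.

Answer: 1 1 2 1 1 0 0 3 4 4

Derivation:
t=0: arr=1 -> substrate=0 bound=1 product=0
t=1: arr=0 -> substrate=0 bound=1 product=0
t=2: arr=1 -> substrate=0 bound=2 product=0
t=3: arr=0 -> substrate=0 bound=1 product=1
t=4: arr=0 -> substrate=0 bound=1 product=1
t=5: arr=0 -> substrate=0 bound=0 product=2
t=6: arr=0 -> substrate=0 bound=0 product=2
t=7: arr=3 -> substrate=0 bound=3 product=2
t=8: arr=1 -> substrate=0 bound=4 product=2
t=9: arr=0 -> substrate=0 bound=4 product=2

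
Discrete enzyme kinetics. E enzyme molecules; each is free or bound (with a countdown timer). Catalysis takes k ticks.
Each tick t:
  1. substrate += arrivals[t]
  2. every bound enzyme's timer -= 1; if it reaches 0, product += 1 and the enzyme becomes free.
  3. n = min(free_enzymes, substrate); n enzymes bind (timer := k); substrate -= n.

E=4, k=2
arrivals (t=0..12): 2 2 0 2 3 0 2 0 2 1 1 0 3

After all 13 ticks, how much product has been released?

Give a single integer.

Answer: 15

Derivation:
t=0: arr=2 -> substrate=0 bound=2 product=0
t=1: arr=2 -> substrate=0 bound=4 product=0
t=2: arr=0 -> substrate=0 bound=2 product=2
t=3: arr=2 -> substrate=0 bound=2 product=4
t=4: arr=3 -> substrate=1 bound=4 product=4
t=5: arr=0 -> substrate=0 bound=3 product=6
t=6: arr=2 -> substrate=0 bound=3 product=8
t=7: arr=0 -> substrate=0 bound=2 product=9
t=8: arr=2 -> substrate=0 bound=2 product=11
t=9: arr=1 -> substrate=0 bound=3 product=11
t=10: arr=1 -> substrate=0 bound=2 product=13
t=11: arr=0 -> substrate=0 bound=1 product=14
t=12: arr=3 -> substrate=0 bound=3 product=15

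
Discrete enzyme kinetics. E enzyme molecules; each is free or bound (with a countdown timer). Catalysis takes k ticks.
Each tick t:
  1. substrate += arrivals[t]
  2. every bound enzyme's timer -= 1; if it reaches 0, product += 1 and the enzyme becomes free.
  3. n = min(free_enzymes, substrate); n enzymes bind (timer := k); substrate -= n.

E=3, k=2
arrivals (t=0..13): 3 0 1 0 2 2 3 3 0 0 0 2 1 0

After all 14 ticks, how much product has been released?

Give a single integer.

Answer: 16

Derivation:
t=0: arr=3 -> substrate=0 bound=3 product=0
t=1: arr=0 -> substrate=0 bound=3 product=0
t=2: arr=1 -> substrate=0 bound=1 product=3
t=3: arr=0 -> substrate=0 bound=1 product=3
t=4: arr=2 -> substrate=0 bound=2 product=4
t=5: arr=2 -> substrate=1 bound=3 product=4
t=6: arr=3 -> substrate=2 bound=3 product=6
t=7: arr=3 -> substrate=4 bound=3 product=7
t=8: arr=0 -> substrate=2 bound=3 product=9
t=9: arr=0 -> substrate=1 bound=3 product=10
t=10: arr=0 -> substrate=0 bound=2 product=12
t=11: arr=2 -> substrate=0 bound=3 product=13
t=12: arr=1 -> substrate=0 bound=3 product=14
t=13: arr=0 -> substrate=0 bound=1 product=16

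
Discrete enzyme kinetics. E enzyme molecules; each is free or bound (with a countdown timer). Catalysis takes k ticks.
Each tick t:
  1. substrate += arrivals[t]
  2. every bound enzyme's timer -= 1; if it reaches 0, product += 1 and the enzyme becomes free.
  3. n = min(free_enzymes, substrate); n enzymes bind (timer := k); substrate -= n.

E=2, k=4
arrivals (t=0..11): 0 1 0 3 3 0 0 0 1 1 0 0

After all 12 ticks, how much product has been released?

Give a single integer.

t=0: arr=0 -> substrate=0 bound=0 product=0
t=1: arr=1 -> substrate=0 bound=1 product=0
t=2: arr=0 -> substrate=0 bound=1 product=0
t=3: arr=3 -> substrate=2 bound=2 product=0
t=4: arr=3 -> substrate=5 bound=2 product=0
t=5: arr=0 -> substrate=4 bound=2 product=1
t=6: arr=0 -> substrate=4 bound=2 product=1
t=7: arr=0 -> substrate=3 bound=2 product=2
t=8: arr=1 -> substrate=4 bound=2 product=2
t=9: arr=1 -> substrate=4 bound=2 product=3
t=10: arr=0 -> substrate=4 bound=2 product=3
t=11: arr=0 -> substrate=3 bound=2 product=4

Answer: 4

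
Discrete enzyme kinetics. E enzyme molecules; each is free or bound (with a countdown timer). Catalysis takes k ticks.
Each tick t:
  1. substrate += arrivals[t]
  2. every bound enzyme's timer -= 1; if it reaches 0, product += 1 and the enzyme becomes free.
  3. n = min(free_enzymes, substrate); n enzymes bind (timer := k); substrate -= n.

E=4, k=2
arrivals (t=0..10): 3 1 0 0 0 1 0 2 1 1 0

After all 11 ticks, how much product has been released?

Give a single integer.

Answer: 8

Derivation:
t=0: arr=3 -> substrate=0 bound=3 product=0
t=1: arr=1 -> substrate=0 bound=4 product=0
t=2: arr=0 -> substrate=0 bound=1 product=3
t=3: arr=0 -> substrate=0 bound=0 product=4
t=4: arr=0 -> substrate=0 bound=0 product=4
t=5: arr=1 -> substrate=0 bound=1 product=4
t=6: arr=0 -> substrate=0 bound=1 product=4
t=7: arr=2 -> substrate=0 bound=2 product=5
t=8: arr=1 -> substrate=0 bound=3 product=5
t=9: arr=1 -> substrate=0 bound=2 product=7
t=10: arr=0 -> substrate=0 bound=1 product=8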